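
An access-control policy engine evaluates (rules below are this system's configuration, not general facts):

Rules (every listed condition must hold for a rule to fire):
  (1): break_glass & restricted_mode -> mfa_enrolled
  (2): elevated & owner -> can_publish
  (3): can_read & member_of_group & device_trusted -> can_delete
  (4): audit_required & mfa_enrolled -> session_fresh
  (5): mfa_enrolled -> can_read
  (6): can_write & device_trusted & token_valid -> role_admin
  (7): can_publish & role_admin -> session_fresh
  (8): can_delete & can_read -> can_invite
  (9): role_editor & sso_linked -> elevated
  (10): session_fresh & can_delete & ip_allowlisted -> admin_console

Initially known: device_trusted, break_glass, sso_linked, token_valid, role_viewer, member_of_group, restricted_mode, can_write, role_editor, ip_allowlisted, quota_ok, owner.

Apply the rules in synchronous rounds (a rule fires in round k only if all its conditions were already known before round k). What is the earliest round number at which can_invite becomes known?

Round 1: (1) [break_glass & restricted_mode -> mfa_enrolled]; (6) [can_write & device_trusted & token_valid -> role_admin]; (9) [role_editor & sso_linked -> elevated]. Adds mfa_enrolled, role_admin, elevated.
Round 2: (2) [elevated & owner -> can_publish]; (5) [mfa_enrolled -> can_read]. Adds can_publish, can_read.
Round 3: (3) [can_read & member_of_group & device_trusted -> can_delete]; (7) [can_publish & role_admin -> session_fresh]. Adds can_delete, session_fresh.
Round 4: (8) [can_delete & can_read -> can_invite]; (10) [session_fresh & can_delete & ip_allowlisted -> admin_console]. Adds can_invite, admin_console.
can_invite first appears in round 4.

4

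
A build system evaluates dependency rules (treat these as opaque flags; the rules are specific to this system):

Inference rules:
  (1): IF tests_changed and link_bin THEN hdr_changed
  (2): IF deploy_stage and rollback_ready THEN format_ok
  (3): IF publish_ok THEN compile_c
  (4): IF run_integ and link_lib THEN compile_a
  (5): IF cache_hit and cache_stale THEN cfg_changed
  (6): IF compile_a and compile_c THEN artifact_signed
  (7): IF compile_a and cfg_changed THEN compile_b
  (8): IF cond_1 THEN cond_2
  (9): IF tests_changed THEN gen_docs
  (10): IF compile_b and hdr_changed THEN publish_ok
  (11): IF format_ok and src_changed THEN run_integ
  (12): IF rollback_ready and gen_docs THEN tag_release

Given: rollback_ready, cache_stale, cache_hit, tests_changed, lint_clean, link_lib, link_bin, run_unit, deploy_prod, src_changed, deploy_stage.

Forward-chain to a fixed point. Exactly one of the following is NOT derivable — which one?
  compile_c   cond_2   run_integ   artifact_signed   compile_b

Round 1: (1) [IF tests_changed and link_bin THEN hdr_changed]; (2) [IF deploy_stage and rollback_ready THEN format_ok]; (5) [IF cache_hit and cache_stale THEN cfg_changed]; (9) [IF tests_changed THEN gen_docs]. Adds hdr_changed, format_ok, cfg_changed, gen_docs.
Round 2: (11) [IF format_ok and src_changed THEN run_integ]; (12) [IF rollback_ready and gen_docs THEN tag_release]. Adds run_integ, tag_release.
Round 3: (4) [IF run_integ and link_lib THEN compile_a]. Adds compile_a.
Round 4: (7) [IF compile_a and cfg_changed THEN compile_b]. Adds compile_b.
Round 5: (10) [IF compile_b and hdr_changed THEN publish_ok]. Adds publish_ok.
Round 6: (3) [IF publish_ok THEN compile_c]. Adds compile_c.
Round 7: (6) [IF compile_a and compile_c THEN artifact_signed]. Adds artifact_signed.
Derived: compile_b (round 4), artifact_signed (round 7), run_integ (round 2), compile_c (round 6). cond_2 never appears in any round.

cond_2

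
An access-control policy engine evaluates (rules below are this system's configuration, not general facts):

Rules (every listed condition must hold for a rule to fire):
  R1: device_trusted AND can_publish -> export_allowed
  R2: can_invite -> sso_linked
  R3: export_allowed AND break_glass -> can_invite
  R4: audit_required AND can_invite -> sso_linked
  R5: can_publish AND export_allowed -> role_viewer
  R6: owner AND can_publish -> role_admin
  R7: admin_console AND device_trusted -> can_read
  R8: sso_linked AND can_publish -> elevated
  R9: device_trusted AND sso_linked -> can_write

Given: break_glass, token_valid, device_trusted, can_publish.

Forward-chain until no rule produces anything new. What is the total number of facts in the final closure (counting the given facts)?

10

Round 1: R1 [device_trusted AND can_publish -> export_allowed]. Adds export_allowed.
Round 2: R3 [export_allowed AND break_glass -> can_invite]; R5 [can_publish AND export_allowed -> role_viewer]. Adds can_invite, role_viewer.
Round 3: R2 [can_invite -> sso_linked]. Adds sso_linked.
Round 4: R8 [sso_linked AND can_publish -> elevated]; R9 [device_trusted AND sso_linked -> can_write]. Adds elevated, can_write.
Closure: {break_glass, can_invite, can_publish, can_write, device_trusted, elevated, export_allowed, role_viewer, sso_linked, token_valid} — 10 facts.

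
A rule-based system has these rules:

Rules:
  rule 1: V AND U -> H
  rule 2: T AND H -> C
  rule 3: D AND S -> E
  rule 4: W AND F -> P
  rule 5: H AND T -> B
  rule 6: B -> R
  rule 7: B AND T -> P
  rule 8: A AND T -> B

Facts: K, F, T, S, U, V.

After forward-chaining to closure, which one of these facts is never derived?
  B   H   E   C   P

Round 1 fires rule 1, giving H.
Round 2 fires rule 2, rule 5, giving C, B.
Round 3 fires rule 6, rule 7, giving R, P.
Derived: C (round 2), B (round 2), P (round 3), H (round 1). E never appears in any round.

E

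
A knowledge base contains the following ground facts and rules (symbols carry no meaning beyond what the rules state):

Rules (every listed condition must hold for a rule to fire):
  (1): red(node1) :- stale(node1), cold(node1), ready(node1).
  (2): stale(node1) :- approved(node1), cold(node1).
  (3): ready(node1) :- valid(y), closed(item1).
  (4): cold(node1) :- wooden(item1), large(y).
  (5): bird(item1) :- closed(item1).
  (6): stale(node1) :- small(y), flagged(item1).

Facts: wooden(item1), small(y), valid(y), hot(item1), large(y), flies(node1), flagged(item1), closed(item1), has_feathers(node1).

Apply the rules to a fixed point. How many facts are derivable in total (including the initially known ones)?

Round 1: (3) [ready(node1) :- valid(y), closed(item1).]; (4) [cold(node1) :- wooden(item1), large(y).]; (5) [bird(item1) :- closed(item1).]; (6) [stale(node1) :- small(y), flagged(item1).]. Adds ready(node1), cold(node1), bird(item1), stale(node1).
Round 2: (1) [red(node1) :- stale(node1), cold(node1), ready(node1).]. Adds red(node1).
Closure: {bird(item1), closed(item1), cold(node1), flagged(item1), flies(node1), has_feathers(node1), hot(item1), large(y), ready(node1), red(node1), small(y), stale(node1), valid(y), wooden(item1)} — 14 facts.

14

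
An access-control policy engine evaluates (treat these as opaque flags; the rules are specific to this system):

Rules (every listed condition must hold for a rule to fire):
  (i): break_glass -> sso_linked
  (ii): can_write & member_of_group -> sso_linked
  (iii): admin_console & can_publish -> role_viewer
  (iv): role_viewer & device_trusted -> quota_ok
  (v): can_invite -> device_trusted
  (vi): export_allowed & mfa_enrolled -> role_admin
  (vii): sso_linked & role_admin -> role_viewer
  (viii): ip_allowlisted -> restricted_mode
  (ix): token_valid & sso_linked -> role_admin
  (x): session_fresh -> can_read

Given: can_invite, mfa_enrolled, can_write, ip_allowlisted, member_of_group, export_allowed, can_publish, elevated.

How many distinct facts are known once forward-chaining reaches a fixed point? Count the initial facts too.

Round 1: (ii) [can_write & member_of_group -> sso_linked]; (v) [can_invite -> device_trusted]; (vi) [export_allowed & mfa_enrolled -> role_admin]; (viii) [ip_allowlisted -> restricted_mode]. New: sso_linked, device_trusted, role_admin, restricted_mode.
Round 2: (vii) [sso_linked & role_admin -> role_viewer]. New: role_viewer.
Round 3: (iv) [role_viewer & device_trusted -> quota_ok]. New: quota_ok.
Closure: {can_invite, can_publish, can_write, device_trusted, elevated, export_allowed, ip_allowlisted, member_of_group, mfa_enrolled, quota_ok, restricted_mode, role_admin, role_viewer, sso_linked} — 14 facts.

14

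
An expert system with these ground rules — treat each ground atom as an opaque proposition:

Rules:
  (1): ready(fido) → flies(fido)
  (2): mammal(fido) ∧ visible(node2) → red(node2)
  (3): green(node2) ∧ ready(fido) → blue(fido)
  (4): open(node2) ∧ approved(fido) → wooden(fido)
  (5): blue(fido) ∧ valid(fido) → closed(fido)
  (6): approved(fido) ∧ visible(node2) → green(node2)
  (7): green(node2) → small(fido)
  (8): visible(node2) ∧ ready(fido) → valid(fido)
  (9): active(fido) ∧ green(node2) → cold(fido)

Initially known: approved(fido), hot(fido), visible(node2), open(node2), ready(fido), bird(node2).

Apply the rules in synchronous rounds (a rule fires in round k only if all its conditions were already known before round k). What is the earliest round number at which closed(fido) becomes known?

3

Round 1 fires (1), (4), (6), (8), giving flies(fido), wooden(fido), green(node2), valid(fido).
Round 2 fires (3), (7), giving blue(fido), small(fido).
Round 3 fires (5), giving closed(fido).
closed(fido) first appears in round 3.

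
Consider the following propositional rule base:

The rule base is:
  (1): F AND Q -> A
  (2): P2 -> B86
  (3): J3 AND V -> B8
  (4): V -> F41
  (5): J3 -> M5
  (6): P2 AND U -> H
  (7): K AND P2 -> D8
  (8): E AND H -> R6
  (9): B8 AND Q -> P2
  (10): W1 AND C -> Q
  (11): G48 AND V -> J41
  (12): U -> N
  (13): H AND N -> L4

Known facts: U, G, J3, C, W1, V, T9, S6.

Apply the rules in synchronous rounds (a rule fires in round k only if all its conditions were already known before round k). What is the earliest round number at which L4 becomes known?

Round 1: (3) [J3 AND V -> B8]; (4) [V -> F41]; (5) [J3 -> M5]; (10) [W1 AND C -> Q]; (12) [U -> N]. Adds B8, F41, M5, Q, N.
Round 2: (9) [B8 AND Q -> P2]. Adds P2.
Round 3: (2) [P2 -> B86]; (6) [P2 AND U -> H]. Adds B86, H.
Round 4: (13) [H AND N -> L4]. Adds L4.
L4 first appears in round 4.

4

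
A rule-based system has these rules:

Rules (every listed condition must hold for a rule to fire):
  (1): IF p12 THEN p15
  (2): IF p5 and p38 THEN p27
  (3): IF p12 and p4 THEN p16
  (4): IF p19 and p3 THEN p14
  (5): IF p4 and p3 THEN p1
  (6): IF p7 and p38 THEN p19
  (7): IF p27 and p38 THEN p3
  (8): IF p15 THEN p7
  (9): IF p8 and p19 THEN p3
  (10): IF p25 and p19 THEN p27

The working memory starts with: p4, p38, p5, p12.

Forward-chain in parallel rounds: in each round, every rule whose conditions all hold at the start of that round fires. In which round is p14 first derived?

4

Round 1: (1) [IF p12 THEN p15]; (2) [IF p5 and p38 THEN p27]; (3) [IF p12 and p4 THEN p16]. New: p15, p27, p16.
Round 2: (7) [IF p27 and p38 THEN p3]; (8) [IF p15 THEN p7]. New: p3, p7.
Round 3: (5) [IF p4 and p3 THEN p1]; (6) [IF p7 and p38 THEN p19]. New: p1, p19.
Round 4: (4) [IF p19 and p3 THEN p14]. New: p14.
p14 first appears in round 4.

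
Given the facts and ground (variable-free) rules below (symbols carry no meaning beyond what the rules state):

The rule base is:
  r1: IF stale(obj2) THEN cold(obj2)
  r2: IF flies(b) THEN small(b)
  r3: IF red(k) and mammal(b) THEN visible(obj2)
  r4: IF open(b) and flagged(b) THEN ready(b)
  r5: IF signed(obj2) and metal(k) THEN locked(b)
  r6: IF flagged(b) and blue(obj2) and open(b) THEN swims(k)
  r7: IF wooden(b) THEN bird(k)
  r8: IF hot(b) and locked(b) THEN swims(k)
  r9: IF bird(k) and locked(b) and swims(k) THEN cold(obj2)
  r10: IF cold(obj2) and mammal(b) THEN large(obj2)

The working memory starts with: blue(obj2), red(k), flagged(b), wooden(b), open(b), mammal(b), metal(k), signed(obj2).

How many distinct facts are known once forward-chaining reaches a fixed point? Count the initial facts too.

Round 1 fires r3, r4, r5, r6, r7, giving visible(obj2), ready(b), locked(b), swims(k), bird(k).
Round 2 fires r9, giving cold(obj2).
Round 3 fires r10, giving large(obj2).
Closure: {bird(k), blue(obj2), cold(obj2), flagged(b), large(obj2), locked(b), mammal(b), metal(k), open(b), ready(b), red(k), signed(obj2), swims(k), visible(obj2), wooden(b)} — 15 facts.

15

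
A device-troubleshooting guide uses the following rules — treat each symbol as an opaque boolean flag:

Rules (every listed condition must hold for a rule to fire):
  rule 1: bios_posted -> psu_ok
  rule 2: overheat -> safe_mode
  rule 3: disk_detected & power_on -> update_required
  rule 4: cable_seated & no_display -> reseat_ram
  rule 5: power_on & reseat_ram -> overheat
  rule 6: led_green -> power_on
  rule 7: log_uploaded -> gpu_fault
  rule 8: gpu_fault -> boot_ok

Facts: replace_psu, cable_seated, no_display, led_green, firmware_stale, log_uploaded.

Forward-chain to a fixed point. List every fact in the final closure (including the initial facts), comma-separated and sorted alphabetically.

boot_ok, cable_seated, firmware_stale, gpu_fault, led_green, log_uploaded, no_display, overheat, power_on, replace_psu, reseat_ram, safe_mode

Round 1 fires rule 4, rule 6, rule 7, giving reseat_ram, power_on, gpu_fault.
Round 2 fires rule 5, rule 8, giving overheat, boot_ok.
Round 3 fires rule 2, giving safe_mode.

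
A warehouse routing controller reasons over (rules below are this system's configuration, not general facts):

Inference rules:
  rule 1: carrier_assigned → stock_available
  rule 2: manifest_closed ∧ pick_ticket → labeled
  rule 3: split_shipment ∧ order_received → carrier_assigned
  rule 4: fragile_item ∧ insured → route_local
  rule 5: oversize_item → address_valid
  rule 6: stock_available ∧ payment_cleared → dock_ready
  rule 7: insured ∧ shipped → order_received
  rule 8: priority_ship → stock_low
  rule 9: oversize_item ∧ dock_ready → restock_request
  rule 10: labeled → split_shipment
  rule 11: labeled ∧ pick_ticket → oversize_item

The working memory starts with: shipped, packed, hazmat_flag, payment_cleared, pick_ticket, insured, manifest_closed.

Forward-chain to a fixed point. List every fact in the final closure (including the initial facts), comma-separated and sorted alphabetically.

address_valid, carrier_assigned, dock_ready, hazmat_flag, insured, labeled, manifest_closed, order_received, oversize_item, packed, payment_cleared, pick_ticket, restock_request, shipped, split_shipment, stock_available

Round 1: rule 2 [manifest_closed ∧ pick_ticket → labeled]; rule 7 [insured ∧ shipped → order_received]. Adds labeled, order_received.
Round 2: rule 10 [labeled → split_shipment]; rule 11 [labeled ∧ pick_ticket → oversize_item]. Adds split_shipment, oversize_item.
Round 3: rule 3 [split_shipment ∧ order_received → carrier_assigned]; rule 5 [oversize_item → address_valid]. Adds carrier_assigned, address_valid.
Round 4: rule 1 [carrier_assigned → stock_available]. Adds stock_available.
Round 5: rule 6 [stock_available ∧ payment_cleared → dock_ready]. Adds dock_ready.
Round 6: rule 9 [oversize_item ∧ dock_ready → restock_request]. Adds restock_request.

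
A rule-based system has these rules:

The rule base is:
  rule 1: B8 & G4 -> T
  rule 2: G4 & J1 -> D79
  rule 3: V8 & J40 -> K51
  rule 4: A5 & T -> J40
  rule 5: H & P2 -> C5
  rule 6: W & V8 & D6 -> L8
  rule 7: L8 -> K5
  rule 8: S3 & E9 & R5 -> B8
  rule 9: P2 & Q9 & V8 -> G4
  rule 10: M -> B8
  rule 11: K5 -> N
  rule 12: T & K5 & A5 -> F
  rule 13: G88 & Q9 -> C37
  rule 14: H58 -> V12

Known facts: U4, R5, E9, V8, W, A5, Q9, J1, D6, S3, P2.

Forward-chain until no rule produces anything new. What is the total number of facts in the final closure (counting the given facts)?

21

Round 1: rule 6 [W & V8 & D6 -> L8]; rule 8 [S3 & E9 & R5 -> B8]; rule 9 [P2 & Q9 & V8 -> G4]. Adds L8, B8, G4.
Round 2: rule 1 [B8 & G4 -> T]; rule 2 [G4 & J1 -> D79]; rule 7 [L8 -> K5]. Adds T, D79, K5.
Round 3: rule 4 [A5 & T -> J40]; rule 11 [K5 -> N]; rule 12 [T & K5 & A5 -> F]. Adds J40, N, F.
Round 4: rule 3 [V8 & J40 -> K51]. Adds K51.
Closure: {A5, B8, D6, D79, E9, F, G4, J1, J40, K5, K51, L8, N, P2, Q9, R5, S3, T, U4, V8, W} — 21 facts.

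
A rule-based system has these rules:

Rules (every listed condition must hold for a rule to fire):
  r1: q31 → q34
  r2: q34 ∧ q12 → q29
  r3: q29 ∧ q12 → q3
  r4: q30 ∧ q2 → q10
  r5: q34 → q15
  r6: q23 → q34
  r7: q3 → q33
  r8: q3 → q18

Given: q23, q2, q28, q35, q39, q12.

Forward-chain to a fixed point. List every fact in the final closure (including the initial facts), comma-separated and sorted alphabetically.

[1] r6 [q23 → q34]. ⇒ new: q34.
[2] r2 [q34 ∧ q12 → q29]; r5 [q34 → q15]. ⇒ new: q29, q15.
[3] r3 [q29 ∧ q12 → q3]. ⇒ new: q3.
[4] r7 [q3 → q33]; r8 [q3 → q18]. ⇒ new: q33, q18.

q12, q15, q18, q2, q23, q28, q29, q3, q33, q34, q35, q39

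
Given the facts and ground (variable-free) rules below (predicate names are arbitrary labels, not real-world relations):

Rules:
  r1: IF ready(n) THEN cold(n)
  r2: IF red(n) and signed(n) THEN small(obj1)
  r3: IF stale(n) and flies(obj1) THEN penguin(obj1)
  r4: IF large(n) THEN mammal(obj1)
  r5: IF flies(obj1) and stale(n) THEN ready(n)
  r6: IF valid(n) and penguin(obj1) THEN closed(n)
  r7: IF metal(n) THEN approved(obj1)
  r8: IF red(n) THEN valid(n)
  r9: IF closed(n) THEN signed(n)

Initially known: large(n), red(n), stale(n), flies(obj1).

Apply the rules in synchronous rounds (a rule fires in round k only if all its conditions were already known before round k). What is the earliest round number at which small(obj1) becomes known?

Round 1 — r3, r4, r5, r8, derive penguin(obj1), mammal(obj1), ready(n), valid(n).
Round 2 — r1, r6, derive cold(n), closed(n).
Round 3 — r9, derive signed(n).
Round 4 — r2, derive small(obj1).
small(obj1) first appears in round 4.

4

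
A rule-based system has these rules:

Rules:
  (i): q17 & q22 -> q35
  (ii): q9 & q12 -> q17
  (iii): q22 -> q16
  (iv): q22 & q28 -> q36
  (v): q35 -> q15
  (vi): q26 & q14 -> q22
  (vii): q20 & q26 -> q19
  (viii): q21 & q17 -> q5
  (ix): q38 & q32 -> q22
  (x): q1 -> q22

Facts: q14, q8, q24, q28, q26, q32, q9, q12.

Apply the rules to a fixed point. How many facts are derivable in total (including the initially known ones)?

Round 1 — (ii), (vi), derive q17, q22.
Round 2 — (i), (iii), (iv), derive q35, q16, q36.
Round 3 — (v), derive q15.
Closure: {q12, q14, q15, q16, q17, q22, q24, q26, q28, q32, q35, q36, q8, q9} — 14 facts.

14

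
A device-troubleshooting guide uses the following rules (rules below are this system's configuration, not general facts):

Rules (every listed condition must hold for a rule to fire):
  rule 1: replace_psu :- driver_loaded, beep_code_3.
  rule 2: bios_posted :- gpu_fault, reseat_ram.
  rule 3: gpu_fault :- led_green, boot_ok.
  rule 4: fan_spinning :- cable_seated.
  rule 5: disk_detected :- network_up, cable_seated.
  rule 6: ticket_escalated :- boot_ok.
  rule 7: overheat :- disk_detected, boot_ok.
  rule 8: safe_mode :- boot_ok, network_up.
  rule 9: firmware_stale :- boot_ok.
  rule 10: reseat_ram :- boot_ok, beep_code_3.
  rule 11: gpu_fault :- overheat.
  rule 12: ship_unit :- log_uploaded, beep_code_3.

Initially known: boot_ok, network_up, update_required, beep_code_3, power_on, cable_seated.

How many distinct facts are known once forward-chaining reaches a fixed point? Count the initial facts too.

15

Round 1: rule 4 [fan_spinning :- cable_seated.]; rule 5 [disk_detected :- network_up, cable_seated.]; rule 6 [ticket_escalated :- boot_ok.]; rule 8 [safe_mode :- boot_ok, network_up.]; rule 9 [firmware_stale :- boot_ok.]; rule 10 [reseat_ram :- boot_ok, beep_code_3.]. New: fan_spinning, disk_detected, ticket_escalated, safe_mode, firmware_stale, reseat_ram.
Round 2: rule 7 [overheat :- disk_detected, boot_ok.]. New: overheat.
Round 3: rule 11 [gpu_fault :- overheat.]. New: gpu_fault.
Round 4: rule 2 [bios_posted :- gpu_fault, reseat_ram.]. New: bios_posted.
Closure: {beep_code_3, bios_posted, boot_ok, cable_seated, disk_detected, fan_spinning, firmware_stale, gpu_fault, network_up, overheat, power_on, reseat_ram, safe_mode, ticket_escalated, update_required} — 15 facts.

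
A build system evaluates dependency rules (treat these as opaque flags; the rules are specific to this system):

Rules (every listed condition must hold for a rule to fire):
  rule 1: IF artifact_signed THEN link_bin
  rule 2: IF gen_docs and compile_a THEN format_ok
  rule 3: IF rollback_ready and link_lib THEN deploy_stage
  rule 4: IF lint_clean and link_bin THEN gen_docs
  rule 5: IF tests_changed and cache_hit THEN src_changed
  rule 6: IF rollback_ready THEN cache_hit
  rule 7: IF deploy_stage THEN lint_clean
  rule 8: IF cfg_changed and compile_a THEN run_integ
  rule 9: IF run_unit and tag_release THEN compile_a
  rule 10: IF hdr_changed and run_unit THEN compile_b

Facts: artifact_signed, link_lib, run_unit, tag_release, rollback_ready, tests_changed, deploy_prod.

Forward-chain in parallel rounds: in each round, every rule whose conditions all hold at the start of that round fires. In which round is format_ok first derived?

4

Round 1 fires rule 1, rule 3, rule 6, rule 9, giving link_bin, deploy_stage, cache_hit, compile_a.
Round 2 fires rule 5, rule 7, giving src_changed, lint_clean.
Round 3 fires rule 4, giving gen_docs.
Round 4 fires rule 2, giving format_ok.
format_ok first appears in round 4.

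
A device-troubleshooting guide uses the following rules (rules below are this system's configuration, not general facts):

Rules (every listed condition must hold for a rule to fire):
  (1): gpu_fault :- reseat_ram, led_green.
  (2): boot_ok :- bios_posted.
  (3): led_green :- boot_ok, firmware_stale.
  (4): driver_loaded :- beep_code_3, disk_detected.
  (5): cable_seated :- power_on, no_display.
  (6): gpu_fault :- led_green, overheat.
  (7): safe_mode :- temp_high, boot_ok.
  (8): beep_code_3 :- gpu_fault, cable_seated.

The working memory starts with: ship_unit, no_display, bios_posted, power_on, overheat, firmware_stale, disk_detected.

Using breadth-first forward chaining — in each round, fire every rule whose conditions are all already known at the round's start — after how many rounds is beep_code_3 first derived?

4

Round 1 — (2), (5), derive boot_ok, cable_seated.
Round 2 — (3), derive led_green.
Round 3 — (6), derive gpu_fault.
Round 4 — (8), derive beep_code_3.
beep_code_3 first appears in round 4.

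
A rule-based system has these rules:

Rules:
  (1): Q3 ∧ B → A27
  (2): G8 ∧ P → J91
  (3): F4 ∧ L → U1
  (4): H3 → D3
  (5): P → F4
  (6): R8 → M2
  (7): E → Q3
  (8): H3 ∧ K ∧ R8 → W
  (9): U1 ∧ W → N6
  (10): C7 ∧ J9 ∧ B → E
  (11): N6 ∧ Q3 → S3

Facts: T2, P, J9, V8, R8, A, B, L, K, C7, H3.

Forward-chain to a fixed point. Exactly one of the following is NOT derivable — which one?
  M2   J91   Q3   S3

J91

Round 1: (4) [H3 → D3]; (5) [P → F4]; (6) [R8 → M2]; (8) [H3 ∧ K ∧ R8 → W]; (10) [C7 ∧ J9 ∧ B → E]. Adds D3, F4, M2, W, E.
Round 2: (3) [F4 ∧ L → U1]; (7) [E → Q3]. Adds U1, Q3.
Round 3: (1) [Q3 ∧ B → A27]; (9) [U1 ∧ W → N6]. Adds A27, N6.
Round 4: (11) [N6 ∧ Q3 → S3]. Adds S3.
Derived: M2 (round 1), S3 (round 4), Q3 (round 2). J91 never appears in any round.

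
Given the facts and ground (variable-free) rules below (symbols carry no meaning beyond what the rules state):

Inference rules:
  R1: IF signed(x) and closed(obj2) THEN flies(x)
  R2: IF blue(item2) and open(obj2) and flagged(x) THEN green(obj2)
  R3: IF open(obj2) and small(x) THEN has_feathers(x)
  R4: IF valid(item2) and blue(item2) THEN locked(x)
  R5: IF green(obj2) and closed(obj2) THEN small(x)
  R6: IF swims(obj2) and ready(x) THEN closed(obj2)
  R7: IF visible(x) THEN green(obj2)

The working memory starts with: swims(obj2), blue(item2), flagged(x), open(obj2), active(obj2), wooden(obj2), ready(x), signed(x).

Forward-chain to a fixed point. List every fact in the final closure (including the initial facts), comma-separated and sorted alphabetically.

Round 1 fires R2, R6, giving green(obj2), closed(obj2).
Round 2 fires R1, R5, giving flies(x), small(x).
Round 3 fires R3, giving has_feathers(x).

active(obj2), blue(item2), closed(obj2), flagged(x), flies(x), green(obj2), has_feathers(x), open(obj2), ready(x), signed(x), small(x), swims(obj2), wooden(obj2)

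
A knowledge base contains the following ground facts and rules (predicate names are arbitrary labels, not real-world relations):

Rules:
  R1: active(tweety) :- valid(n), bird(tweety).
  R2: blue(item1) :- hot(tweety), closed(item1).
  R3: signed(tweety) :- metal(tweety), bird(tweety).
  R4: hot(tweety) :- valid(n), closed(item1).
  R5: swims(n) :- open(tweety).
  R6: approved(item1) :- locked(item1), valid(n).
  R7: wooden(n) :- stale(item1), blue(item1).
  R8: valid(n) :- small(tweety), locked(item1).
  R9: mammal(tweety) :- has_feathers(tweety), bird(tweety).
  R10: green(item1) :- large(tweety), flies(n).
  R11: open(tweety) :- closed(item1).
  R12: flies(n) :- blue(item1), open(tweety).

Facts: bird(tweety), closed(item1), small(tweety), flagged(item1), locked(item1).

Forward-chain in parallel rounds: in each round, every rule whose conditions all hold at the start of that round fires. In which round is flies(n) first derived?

4

Round 1: R8 [valid(n) :- small(tweety), locked(item1).]; R11 [open(tweety) :- closed(item1).]. Adds valid(n), open(tweety).
Round 2: R1 [active(tweety) :- valid(n), bird(tweety).]; R4 [hot(tweety) :- valid(n), closed(item1).]; R5 [swims(n) :- open(tweety).]; R6 [approved(item1) :- locked(item1), valid(n).]. Adds active(tweety), hot(tweety), swims(n), approved(item1).
Round 3: R2 [blue(item1) :- hot(tweety), closed(item1).]. Adds blue(item1).
Round 4: R12 [flies(n) :- blue(item1), open(tweety).]. Adds flies(n).
flies(n) first appears in round 4.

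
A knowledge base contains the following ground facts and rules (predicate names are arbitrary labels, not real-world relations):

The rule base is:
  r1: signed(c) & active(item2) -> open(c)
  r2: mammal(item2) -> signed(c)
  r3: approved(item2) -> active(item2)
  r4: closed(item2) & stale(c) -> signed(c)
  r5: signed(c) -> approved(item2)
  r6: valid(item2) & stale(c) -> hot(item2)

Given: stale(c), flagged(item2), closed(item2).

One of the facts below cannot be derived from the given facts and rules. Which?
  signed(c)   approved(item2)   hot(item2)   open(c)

hot(item2)

Round 1 — r4, derive signed(c).
Round 2 — r5, derive approved(item2).
Round 3 — r3, derive active(item2).
Round 4 — r1, derive open(c).
Derived: signed(c) (round 1), approved(item2) (round 2), open(c) (round 4). hot(item2) never appears in any round.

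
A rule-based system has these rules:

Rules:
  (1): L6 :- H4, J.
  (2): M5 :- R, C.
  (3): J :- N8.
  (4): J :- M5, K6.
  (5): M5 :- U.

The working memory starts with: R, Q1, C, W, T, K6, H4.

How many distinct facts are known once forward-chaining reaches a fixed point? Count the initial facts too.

Round 1 — (2), derive M5.
Round 2 — (4), derive J.
Round 3 — (1), derive L6.
Closure: {C, H4, J, K6, L6, M5, Q1, R, T, W} — 10 facts.

10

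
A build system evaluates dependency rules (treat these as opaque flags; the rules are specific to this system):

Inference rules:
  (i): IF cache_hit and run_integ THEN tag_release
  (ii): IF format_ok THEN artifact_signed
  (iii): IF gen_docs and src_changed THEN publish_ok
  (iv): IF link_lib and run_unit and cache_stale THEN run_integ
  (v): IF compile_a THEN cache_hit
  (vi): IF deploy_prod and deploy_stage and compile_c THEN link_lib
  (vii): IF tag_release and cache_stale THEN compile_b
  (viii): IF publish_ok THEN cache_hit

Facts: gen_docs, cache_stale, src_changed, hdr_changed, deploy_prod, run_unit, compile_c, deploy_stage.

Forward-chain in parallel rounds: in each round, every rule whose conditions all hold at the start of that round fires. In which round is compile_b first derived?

[1] (iii) [IF gen_docs and src_changed THEN publish_ok]; (vi) [IF deploy_prod and deploy_stage and compile_c THEN link_lib]. ⇒ new: publish_ok, link_lib.
[2] (iv) [IF link_lib and run_unit and cache_stale THEN run_integ]; (viii) [IF publish_ok THEN cache_hit]. ⇒ new: run_integ, cache_hit.
[3] (i) [IF cache_hit and run_integ THEN tag_release]. ⇒ new: tag_release.
[4] (vii) [IF tag_release and cache_stale THEN compile_b]. ⇒ new: compile_b.
compile_b first appears in round 4.

4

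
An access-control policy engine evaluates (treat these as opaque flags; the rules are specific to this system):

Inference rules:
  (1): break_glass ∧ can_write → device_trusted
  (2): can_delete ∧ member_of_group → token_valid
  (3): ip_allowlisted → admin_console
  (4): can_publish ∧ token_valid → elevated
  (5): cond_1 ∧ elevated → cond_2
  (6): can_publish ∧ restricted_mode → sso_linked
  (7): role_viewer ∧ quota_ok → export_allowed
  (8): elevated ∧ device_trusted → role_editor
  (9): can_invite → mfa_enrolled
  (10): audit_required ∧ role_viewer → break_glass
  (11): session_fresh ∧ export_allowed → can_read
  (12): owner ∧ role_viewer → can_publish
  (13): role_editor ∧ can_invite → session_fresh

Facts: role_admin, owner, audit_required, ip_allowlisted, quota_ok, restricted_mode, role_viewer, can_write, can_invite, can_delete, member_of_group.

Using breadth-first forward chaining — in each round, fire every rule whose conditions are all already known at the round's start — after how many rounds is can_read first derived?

Round 1 — (2), (3), (7), (9), (10), (12), derive token_valid, admin_console, export_allowed, mfa_enrolled, break_glass, can_publish.
Round 2 — (1), (4), (6), derive device_trusted, elevated, sso_linked.
Round 3 — (8), derive role_editor.
Round 4 — (13), derive session_fresh.
Round 5 — (11), derive can_read.
can_read first appears in round 5.

5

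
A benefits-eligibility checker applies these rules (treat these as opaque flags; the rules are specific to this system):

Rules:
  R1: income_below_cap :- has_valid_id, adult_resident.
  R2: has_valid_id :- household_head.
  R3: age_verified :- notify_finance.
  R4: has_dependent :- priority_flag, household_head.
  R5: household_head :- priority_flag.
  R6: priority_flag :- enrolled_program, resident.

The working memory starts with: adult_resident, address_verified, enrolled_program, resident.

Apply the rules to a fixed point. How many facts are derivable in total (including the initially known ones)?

9

Round 1: R6 [priority_flag :- enrolled_program, resident.]. New: priority_flag.
Round 2: R5 [household_head :- priority_flag.]. New: household_head.
Round 3: R2 [has_valid_id :- household_head.]; R4 [has_dependent :- priority_flag, household_head.]. New: has_valid_id, has_dependent.
Round 4: R1 [income_below_cap :- has_valid_id, adult_resident.]. New: income_below_cap.
Closure: {address_verified, adult_resident, enrolled_program, has_dependent, has_valid_id, household_head, income_below_cap, priority_flag, resident} — 9 facts.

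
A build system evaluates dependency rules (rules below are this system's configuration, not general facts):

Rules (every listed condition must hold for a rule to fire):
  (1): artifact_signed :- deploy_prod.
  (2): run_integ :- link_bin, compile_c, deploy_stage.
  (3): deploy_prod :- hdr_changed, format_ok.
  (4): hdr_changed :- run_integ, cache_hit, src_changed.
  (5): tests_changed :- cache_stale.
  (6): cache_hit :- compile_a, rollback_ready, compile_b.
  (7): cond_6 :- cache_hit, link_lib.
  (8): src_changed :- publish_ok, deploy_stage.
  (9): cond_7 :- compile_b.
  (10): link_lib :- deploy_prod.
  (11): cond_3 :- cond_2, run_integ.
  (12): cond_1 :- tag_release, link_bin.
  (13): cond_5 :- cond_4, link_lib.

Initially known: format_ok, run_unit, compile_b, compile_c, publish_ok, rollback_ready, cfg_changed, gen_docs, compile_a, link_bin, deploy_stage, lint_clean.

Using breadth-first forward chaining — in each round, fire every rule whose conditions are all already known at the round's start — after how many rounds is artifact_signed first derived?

4

Round 1: (2) [run_integ :- link_bin, compile_c, deploy_stage.]; (6) [cache_hit :- compile_a, rollback_ready, compile_b.]; (8) [src_changed :- publish_ok, deploy_stage.]; (9) [cond_7 :- compile_b.]. New: run_integ, cache_hit, src_changed, cond_7.
Round 2: (4) [hdr_changed :- run_integ, cache_hit, src_changed.]. New: hdr_changed.
Round 3: (3) [deploy_prod :- hdr_changed, format_ok.]. New: deploy_prod.
Round 4: (1) [artifact_signed :- deploy_prod.]; (10) [link_lib :- deploy_prod.]. New: artifact_signed, link_lib.
artifact_signed first appears in round 4.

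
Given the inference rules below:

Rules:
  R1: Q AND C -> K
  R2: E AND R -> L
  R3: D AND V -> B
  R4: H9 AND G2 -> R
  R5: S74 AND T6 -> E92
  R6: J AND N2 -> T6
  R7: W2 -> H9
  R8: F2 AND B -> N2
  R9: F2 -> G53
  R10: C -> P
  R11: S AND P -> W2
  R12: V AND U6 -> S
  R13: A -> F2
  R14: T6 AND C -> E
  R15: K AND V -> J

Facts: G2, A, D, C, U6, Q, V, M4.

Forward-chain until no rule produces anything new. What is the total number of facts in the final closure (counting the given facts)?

Round 1: R1 [Q AND C -> K]; R3 [D AND V -> B]; R10 [C -> P]; R12 [V AND U6 -> S]; R13 [A -> F2]. New: K, B, P, S, F2.
Round 2: R8 [F2 AND B -> N2]; R9 [F2 -> G53]; R11 [S AND P -> W2]; R15 [K AND V -> J]. New: N2, G53, W2, J.
Round 3: R6 [J AND N2 -> T6]; R7 [W2 -> H9]. New: T6, H9.
Round 4: R4 [H9 AND G2 -> R]; R14 [T6 AND C -> E]. New: R, E.
Round 5: R2 [E AND R -> L]. New: L.
Closure: {A, B, C, D, E, F2, G2, G53, H9, J, K, L, M4, N2, P, Q, R, S, T6, U6, V, W2} — 22 facts.

22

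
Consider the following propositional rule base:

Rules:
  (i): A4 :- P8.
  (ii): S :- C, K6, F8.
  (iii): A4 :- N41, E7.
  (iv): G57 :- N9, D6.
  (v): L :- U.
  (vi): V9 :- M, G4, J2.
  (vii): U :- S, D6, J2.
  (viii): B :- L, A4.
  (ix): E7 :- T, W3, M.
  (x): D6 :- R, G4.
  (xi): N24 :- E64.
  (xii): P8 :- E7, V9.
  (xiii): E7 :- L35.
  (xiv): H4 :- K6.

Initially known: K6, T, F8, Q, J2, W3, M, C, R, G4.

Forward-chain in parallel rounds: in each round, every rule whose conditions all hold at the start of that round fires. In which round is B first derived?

Round 1: (ii) [S :- C, K6, F8.]; (vi) [V9 :- M, G4, J2.]; (ix) [E7 :- T, W3, M.]; (x) [D6 :- R, G4.]; (xiv) [H4 :- K6.]. Adds S, V9, E7, D6, H4.
Round 2: (vii) [U :- S, D6, J2.]; (xii) [P8 :- E7, V9.]. Adds U, P8.
Round 3: (i) [A4 :- P8.]; (v) [L :- U.]. Adds A4, L.
Round 4: (viii) [B :- L, A4.]. Adds B.
B first appears in round 4.

4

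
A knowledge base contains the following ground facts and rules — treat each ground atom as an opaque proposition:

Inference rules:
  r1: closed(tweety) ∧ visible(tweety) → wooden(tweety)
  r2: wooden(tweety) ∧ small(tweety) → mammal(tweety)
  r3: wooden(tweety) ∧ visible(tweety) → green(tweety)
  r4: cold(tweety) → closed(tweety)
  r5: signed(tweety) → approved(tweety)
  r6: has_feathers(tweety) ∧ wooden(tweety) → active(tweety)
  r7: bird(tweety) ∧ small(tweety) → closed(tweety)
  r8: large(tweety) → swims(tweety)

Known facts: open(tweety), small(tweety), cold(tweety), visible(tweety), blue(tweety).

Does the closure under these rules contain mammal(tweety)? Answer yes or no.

yes

[1] r4 [cold(tweety) → closed(tweety)]. ⇒ new: closed(tweety).
[2] r1 [closed(tweety) ∧ visible(tweety) → wooden(tweety)]. ⇒ new: wooden(tweety).
[3] r2 [wooden(tweety) ∧ small(tweety) → mammal(tweety)]; r3 [wooden(tweety) ∧ visible(tweety) → green(tweety)]. ⇒ new: mammal(tweety), green(tweety).
mammal(tweety) appears in round 3, so it is derivable.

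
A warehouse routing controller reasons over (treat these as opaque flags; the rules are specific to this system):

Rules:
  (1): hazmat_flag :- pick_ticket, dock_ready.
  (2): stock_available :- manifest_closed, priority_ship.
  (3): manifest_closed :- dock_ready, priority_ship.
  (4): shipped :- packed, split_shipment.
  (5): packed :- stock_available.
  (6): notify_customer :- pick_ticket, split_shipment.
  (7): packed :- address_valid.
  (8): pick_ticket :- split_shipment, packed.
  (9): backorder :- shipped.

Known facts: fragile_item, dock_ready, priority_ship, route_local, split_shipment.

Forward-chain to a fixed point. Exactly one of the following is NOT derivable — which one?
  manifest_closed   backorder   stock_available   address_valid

address_valid

Round 1: (3) [manifest_closed :- dock_ready, priority_ship.]. Adds manifest_closed.
Round 2: (2) [stock_available :- manifest_closed, priority_ship.]. Adds stock_available.
Round 3: (5) [packed :- stock_available.]. Adds packed.
Round 4: (4) [shipped :- packed, split_shipment.]; (8) [pick_ticket :- split_shipment, packed.]. Adds shipped, pick_ticket.
Round 5: (1) [hazmat_flag :- pick_ticket, dock_ready.]; (6) [notify_customer :- pick_ticket, split_shipment.]; (9) [backorder :- shipped.]. Adds hazmat_flag, notify_customer, backorder.
Derived: backorder (round 5), stock_available (round 2), manifest_closed (round 1). address_valid never appears in any round.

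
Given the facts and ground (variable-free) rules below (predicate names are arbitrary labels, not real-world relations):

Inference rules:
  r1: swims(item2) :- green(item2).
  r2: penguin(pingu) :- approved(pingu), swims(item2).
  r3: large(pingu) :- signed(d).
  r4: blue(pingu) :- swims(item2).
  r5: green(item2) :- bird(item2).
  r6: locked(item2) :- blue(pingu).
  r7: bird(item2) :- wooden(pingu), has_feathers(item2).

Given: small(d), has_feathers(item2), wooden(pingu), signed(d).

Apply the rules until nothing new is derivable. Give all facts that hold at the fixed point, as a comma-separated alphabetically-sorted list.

Round 1 fires r3, r7, giving large(pingu), bird(item2).
Round 2 fires r5, giving green(item2).
Round 3 fires r1, giving swims(item2).
Round 4 fires r4, giving blue(pingu).
Round 5 fires r6, giving locked(item2).

bird(item2), blue(pingu), green(item2), has_feathers(item2), large(pingu), locked(item2), signed(d), small(d), swims(item2), wooden(pingu)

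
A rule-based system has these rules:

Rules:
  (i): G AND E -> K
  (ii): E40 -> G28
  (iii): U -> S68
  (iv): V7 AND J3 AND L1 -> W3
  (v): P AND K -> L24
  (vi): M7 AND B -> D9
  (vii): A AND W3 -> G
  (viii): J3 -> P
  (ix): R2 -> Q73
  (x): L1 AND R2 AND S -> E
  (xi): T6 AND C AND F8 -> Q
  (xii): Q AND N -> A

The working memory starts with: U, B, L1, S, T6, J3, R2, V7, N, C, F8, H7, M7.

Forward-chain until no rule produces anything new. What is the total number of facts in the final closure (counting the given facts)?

Round 1 — (iii), (iv), (vi), (viii), (ix), (x), (xi), derive S68, W3, D9, P, Q73, E, Q.
Round 2 — (xii), derive A.
Round 3 — (vii), derive G.
Round 4 — (i), derive K.
Round 5 — (v), derive L24.
Closure: {A, B, C, D9, E, F8, G, H7, J3, K, L1, L24, M7, N, P, Q, Q73, R2, S, S68, T6, U, V7, W3} — 24 facts.

24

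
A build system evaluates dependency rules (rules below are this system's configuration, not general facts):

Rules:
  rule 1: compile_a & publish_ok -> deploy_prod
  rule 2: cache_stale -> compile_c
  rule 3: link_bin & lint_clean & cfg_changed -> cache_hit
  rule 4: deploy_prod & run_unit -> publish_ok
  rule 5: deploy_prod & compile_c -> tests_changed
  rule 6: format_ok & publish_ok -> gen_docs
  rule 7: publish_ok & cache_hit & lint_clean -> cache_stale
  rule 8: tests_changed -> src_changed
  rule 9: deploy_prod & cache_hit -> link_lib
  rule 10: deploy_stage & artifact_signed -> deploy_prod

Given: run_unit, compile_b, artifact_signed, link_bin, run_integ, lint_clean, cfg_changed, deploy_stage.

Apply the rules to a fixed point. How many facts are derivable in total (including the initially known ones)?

Round 1: rule 3 [link_bin & lint_clean & cfg_changed -> cache_hit]; rule 10 [deploy_stage & artifact_signed -> deploy_prod]. Adds cache_hit, deploy_prod.
Round 2: rule 4 [deploy_prod & run_unit -> publish_ok]; rule 9 [deploy_prod & cache_hit -> link_lib]. Adds publish_ok, link_lib.
Round 3: rule 7 [publish_ok & cache_hit & lint_clean -> cache_stale]. Adds cache_stale.
Round 4: rule 2 [cache_stale -> compile_c]. Adds compile_c.
Round 5: rule 5 [deploy_prod & compile_c -> tests_changed]. Adds tests_changed.
Round 6: rule 8 [tests_changed -> src_changed]. Adds src_changed.
Closure: {artifact_signed, cache_hit, cache_stale, cfg_changed, compile_b, compile_c, deploy_prod, deploy_stage, link_bin, link_lib, lint_clean, publish_ok, run_integ, run_unit, src_changed, tests_changed} — 16 facts.

16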